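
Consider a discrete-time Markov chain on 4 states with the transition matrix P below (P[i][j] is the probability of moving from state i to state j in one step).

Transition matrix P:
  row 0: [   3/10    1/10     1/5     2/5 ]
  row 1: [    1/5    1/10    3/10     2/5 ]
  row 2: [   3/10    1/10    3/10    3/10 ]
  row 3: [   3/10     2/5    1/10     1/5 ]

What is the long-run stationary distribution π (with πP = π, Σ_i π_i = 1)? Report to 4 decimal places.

Balance equations π_j = Σ_i π_i·P[i][j]:
  π_0 = 3/10·π_0 + 1/5·π_1 + 3/10·π_2 + 3/10·π_3
  π_1 = 1/10·π_0 + 1/10·π_1 + 1/10·π_2 + 2/5·π_3
  π_2 = 1/5·π_0 + 3/10·π_1 + 3/10·π_2 + 1/10·π_3
  normalize: π_0 + π_1 + π_2 + π_3 = 1
Solving the linear system gives exactly π = [301/1073, 209/1073, 224/1073, 339/1073].

π = [0.2805, 0.1948, 0.2088, 0.3159]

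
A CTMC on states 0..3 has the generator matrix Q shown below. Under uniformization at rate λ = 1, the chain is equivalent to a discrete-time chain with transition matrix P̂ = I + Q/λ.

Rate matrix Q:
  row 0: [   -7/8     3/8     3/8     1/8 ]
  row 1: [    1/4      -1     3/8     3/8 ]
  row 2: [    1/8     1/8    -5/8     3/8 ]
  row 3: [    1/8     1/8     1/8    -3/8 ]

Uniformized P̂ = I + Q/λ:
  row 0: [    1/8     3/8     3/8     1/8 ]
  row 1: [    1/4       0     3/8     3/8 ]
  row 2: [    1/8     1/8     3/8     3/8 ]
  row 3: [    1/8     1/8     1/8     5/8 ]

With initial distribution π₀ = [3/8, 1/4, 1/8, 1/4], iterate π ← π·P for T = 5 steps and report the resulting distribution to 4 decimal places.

π = [0.1428, 0.1429, 0.2625, 0.4518]

t=0: π = [0.3750, 0.2500, 0.1250, 0.2500]
t=1: π = [0.1563, 0.1875, 0.3125, 0.3438]
t=2: π = [0.1484, 0.1406, 0.2891, 0.4219]
t=3: π = [0.1426, 0.1445, 0.2695, 0.4434]
t=4: π = [0.1431, 0.1426, 0.2642, 0.4502]
t=5: π = [0.1428, 0.1429, 0.2625, 0.4518]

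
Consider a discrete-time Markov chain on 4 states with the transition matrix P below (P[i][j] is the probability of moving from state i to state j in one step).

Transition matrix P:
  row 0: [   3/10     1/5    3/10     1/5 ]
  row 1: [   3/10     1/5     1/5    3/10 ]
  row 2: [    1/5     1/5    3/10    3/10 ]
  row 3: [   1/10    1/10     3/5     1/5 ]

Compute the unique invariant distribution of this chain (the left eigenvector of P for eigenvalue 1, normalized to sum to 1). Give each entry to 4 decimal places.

Balance equations π_j = Σ_i π_i·P[i][j]:
  π_0 = 3/10·π_0 + 3/10·π_1 + 1/5·π_2 + 1/10·π_3
  π_1 = 1/5·π_0 + 1/5·π_1 + 1/5·π_2 + 1/10·π_3
  π_2 = 3/10·π_0 + 1/5·π_1 + 3/10·π_2 + 3/5·π_3
  normalize: π_0 + π_1 + π_2 + π_3 = 1
Solving the linear system gives exactly π = [19/89, 171/979, 351/979, 248/979].

π = [0.2135, 0.1747, 0.3585, 0.2533]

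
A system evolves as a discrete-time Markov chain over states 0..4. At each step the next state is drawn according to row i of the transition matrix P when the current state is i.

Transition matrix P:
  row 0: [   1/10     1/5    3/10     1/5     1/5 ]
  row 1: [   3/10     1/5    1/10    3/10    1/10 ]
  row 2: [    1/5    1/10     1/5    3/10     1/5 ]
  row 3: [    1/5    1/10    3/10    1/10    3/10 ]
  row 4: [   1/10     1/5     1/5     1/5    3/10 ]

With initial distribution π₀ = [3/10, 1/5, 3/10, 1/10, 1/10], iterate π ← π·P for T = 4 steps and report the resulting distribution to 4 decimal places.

π = [0.1752, 0.1560, 0.2235, 0.2163, 0.2289]

t=0: π = [0.3000, 0.2000, 0.3000, 0.1000, 0.1000]
t=1: π = [0.1800, 0.1600, 0.2200, 0.2400, 0.2000]
t=2: π = [0.1780, 0.1540, 0.2260, 0.2140, 0.2280]
t=3: π = [0.1748, 0.1560, 0.2238, 0.2166, 0.2288]
t=4: π = [0.1752, 0.1560, 0.2235, 0.2163, 0.2289]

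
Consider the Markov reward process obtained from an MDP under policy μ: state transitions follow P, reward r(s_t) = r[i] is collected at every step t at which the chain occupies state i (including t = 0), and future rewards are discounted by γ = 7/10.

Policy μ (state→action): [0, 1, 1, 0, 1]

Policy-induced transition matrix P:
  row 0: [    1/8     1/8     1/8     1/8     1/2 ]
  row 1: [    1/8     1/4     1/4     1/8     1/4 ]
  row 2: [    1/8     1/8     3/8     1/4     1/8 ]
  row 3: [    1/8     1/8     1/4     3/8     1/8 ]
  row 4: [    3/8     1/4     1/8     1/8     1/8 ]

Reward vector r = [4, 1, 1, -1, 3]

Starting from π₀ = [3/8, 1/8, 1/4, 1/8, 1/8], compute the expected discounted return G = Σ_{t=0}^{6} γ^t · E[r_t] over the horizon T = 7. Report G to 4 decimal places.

G = 5.4193

t=0: π = [0.3750, 0.1250, 0.2500, 0.1250, 0.1250], E[r] = 2.1250, γ^t·E[r] = 2.125000, running G = 2.125000
t=1: π = [0.1563, 0.1563, 0.2188, 0.1875, 0.2813], E[r] = 1.6563, γ^t·E[r] = 1.159375, running G = 3.284375
t=2: π = [0.1953, 0.1797, 0.2227, 0.1992, 0.2031], E[r] = 1.5938, γ^t·E[r] = 0.780938, running G = 4.065313
t=3: π = [0.1758, 0.1729, 0.2280, 0.2026, 0.2207], E[r] = 1.5635, γ^t·E[r] = 0.536272, running G = 4.601585
t=4: π = [0.1802, 0.1742, 0.2289, 0.2042, 0.2125], E[r] = 1.5573, γ^t·E[r] = 0.373896, running G = 4.975481
t=5: π = [0.1781, 0.1733, 0.2295, 0.2047, 0.2143], E[r] = 1.5538, γ^t·E[r] = 0.261140, running G = 5.236621
t=6: π = [0.1786, 0.1735, 0.2296, 0.2049, 0.2135], E[r] = 1.5530, γ^t·E[r] = 0.182706, running G = 5.419327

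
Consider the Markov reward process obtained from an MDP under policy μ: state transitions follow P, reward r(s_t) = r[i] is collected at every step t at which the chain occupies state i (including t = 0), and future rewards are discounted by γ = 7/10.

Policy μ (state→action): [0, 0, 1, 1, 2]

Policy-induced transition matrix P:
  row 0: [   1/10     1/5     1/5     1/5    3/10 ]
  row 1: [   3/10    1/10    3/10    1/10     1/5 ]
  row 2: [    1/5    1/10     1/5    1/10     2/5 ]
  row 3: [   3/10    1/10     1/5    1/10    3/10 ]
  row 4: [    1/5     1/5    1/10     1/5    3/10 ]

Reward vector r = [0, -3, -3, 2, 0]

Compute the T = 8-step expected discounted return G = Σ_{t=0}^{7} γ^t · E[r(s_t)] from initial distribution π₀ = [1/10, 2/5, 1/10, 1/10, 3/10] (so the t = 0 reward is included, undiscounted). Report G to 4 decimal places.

G = -2.8586

t=0: π = [0.1000, 0.4000, 0.1000, 0.1000, 0.3000], E[r] = -1.3000, γ^t·E[r] = -1.300000, running G = -1.300000
t=1: π = [0.2400, 0.1400, 0.2100, 0.1400, 0.2700], E[r] = -0.7700, γ^t·E[r] = -0.539000, running G = -1.839000
t=2: π = [0.2040, 0.1510, 0.1870, 0.1510, 0.3070], E[r] = -0.7120, γ^t·E[r] = -0.348880, running G = -2.187880
t=3: π = [0.2098, 0.1511, 0.1844, 0.1511, 0.3036], E[r] = -0.7043, γ^t·E[r] = -0.241575, running G = -2.429455
t=4: π = [0.2092, 0.1513, 0.1848, 0.1513, 0.3033], E[r] = -0.7056, γ^t·E[r] = -0.169412, running G = -2.598867
t=5: π = [0.2093, 0.1513, 0.1848, 0.1513, 0.3033], E[r] = -0.7057, γ^t·E[r] = -0.118600, running G = -2.717467
t=6: π = [0.2093, 0.1513, 0.1848, 0.1513, 0.3034], E[r] = -0.7056, γ^t·E[r] = -0.083018, running G = -2.800486
t=7: π = [0.2093, 0.1513, 0.1848, 0.1513, 0.3034], E[r] = -0.7056, γ^t·E[r] = -0.058113, running G = -2.858598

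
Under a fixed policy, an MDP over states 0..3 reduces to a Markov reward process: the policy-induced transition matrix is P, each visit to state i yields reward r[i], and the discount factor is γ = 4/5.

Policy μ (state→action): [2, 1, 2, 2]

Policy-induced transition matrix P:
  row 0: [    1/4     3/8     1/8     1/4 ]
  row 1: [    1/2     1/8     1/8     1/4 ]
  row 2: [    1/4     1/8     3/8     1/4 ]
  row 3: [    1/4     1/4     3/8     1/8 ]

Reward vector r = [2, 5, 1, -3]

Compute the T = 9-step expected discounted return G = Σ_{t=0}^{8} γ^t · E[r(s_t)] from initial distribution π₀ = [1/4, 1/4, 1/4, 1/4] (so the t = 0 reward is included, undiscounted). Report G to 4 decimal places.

t=0: π = [0.2500, 0.2500, 0.2500, 0.2500], E[r] = 1.2500, γ^t·E[r] = 1.250000, running G = 1.250000
t=1: π = [0.3125, 0.2188, 0.2500, 0.2188], E[r] = 1.3125, γ^t·E[r] = 1.050000, running G = 2.300000
t=2: π = [0.3047, 0.2305, 0.2422, 0.2227], E[r] = 1.3359, γ^t·E[r] = 0.855000, running G = 3.155000
t=3: π = [0.3076, 0.2290, 0.2412, 0.2222], E[r] = 1.3350, γ^t·E[r] = 0.683500, running G = 3.838500
t=4: π = [0.3073, 0.2297, 0.2408, 0.2222], E[r] = 1.3370, γ^t·E[r] = 0.547650, running G = 4.386150
t=5: π = [0.3074, 0.2296, 0.2408, 0.2222], E[r] = 1.3369, γ^t·E[r] = 0.438075, running G = 4.824225
t=6: π = [0.3074, 0.2296, 0.2407, 0.2222], E[r] = 1.3370, γ^t·E[r] = 0.350497, running G = 5.174722
t=7: π = [0.3074, 0.2296, 0.2407, 0.2222], E[r] = 1.3370, γ^t·E[r] = 0.280395, running G = 5.455117
t=8: π = [0.3074, 0.2296, 0.2407, 0.2222], E[r] = 1.3370, γ^t·E[r] = 0.224318, running G = 5.679434

G = 5.6794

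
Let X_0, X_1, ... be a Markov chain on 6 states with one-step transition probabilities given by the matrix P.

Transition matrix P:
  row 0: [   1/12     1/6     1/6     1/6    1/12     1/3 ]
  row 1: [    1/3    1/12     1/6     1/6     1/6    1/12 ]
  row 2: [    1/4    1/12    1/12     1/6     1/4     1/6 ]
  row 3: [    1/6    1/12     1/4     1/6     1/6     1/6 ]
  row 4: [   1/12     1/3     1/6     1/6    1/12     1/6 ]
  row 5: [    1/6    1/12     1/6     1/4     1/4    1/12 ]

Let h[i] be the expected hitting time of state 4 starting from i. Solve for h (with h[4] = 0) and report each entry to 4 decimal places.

h = [5.9239, 5.6525, 5.1562, 5.5220, 0.0000, 5.1253]

First-step conditioning: h[4] = 0; for i ≠ 4, h[i] = 1 + Σ_k P[i][k]·h[k].
  h[0] = 1 + 1/12·h[0] + 1/6·h[1] + 1/6·h[2] + 1/6·h[3] + 1/3·h[5]
  h[1] = 1 + 1/3·h[0] + 1/12·h[1] + 1/6·h[2] + 1/6·h[3] + 1/12·h[5]
  h[2] = 1 + 1/4·h[0] + 1/12·h[1] + 1/12·h[2] + 1/6·h[3] + 1/6·h[5]
  h[3] = 1 + 1/6·h[0] + 1/12·h[1] + 1/4·h[2] + 1/6·h[3] + 1/6·h[5]
  h[5] = 1 + 1/6·h[0] + 1/12·h[1] + 1/6·h[2] + 1/4·h[3] + 1/12·h[5]
Solving the 5×5 linear system over states ≠ 4 gives exactly h = [60548/10221, 19258/3407, 52702/10221, 56440/10221, 0, 17462/3407] (h[4] = 0 is the target).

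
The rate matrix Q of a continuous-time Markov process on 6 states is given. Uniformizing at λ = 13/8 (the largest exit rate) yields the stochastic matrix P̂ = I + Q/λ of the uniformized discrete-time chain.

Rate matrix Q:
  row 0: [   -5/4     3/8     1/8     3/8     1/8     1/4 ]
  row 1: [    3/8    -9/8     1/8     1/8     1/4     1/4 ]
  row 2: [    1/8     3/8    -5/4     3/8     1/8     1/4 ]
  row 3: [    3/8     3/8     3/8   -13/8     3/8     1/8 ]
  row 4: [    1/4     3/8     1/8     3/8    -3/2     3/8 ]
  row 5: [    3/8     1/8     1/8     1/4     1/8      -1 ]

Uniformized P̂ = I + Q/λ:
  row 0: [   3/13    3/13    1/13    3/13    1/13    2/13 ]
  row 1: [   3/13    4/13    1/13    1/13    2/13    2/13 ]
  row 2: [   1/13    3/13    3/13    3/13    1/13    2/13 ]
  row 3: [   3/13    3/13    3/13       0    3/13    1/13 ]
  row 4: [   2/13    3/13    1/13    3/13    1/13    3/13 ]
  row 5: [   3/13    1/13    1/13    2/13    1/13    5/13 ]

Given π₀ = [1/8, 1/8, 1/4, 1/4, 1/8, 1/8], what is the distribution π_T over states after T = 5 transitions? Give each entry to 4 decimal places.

π = [0.2037, 0.2172, 0.1179, 0.1480, 0.1164, 0.1968]

t=0: π = [0.1250, 0.1250, 0.2500, 0.2500, 0.1250, 0.1250]
t=1: π = [0.1827, 0.2212, 0.1538, 0.1442, 0.1250, 0.1731]
t=2: π = [0.1975, 0.2212, 0.1228, 0.1501, 0.1161, 0.1923]
t=3: π = [0.2029, 0.2182, 0.1189, 0.1473, 0.1170, 0.1956]
t=4: π = [0.2035, 0.2175, 0.1179, 0.1482, 0.1164, 0.1967]
t=5: π = [0.2037, 0.2172, 0.1179, 0.1480, 0.1164, 0.1968]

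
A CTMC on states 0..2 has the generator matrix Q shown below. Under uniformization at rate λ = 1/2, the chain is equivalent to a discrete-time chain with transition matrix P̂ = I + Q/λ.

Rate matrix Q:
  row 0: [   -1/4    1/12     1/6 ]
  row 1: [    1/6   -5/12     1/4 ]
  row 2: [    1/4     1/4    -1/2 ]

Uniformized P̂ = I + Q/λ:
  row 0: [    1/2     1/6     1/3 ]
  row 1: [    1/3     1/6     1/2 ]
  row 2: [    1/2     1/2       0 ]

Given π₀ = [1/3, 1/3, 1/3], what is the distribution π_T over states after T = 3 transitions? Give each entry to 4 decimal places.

t=0: π = [0.3333, 0.3333, 0.3333]
t=1: π = [0.4444, 0.2778, 0.2778]
t=2: π = [0.4537, 0.2593, 0.2870]
t=3: π = [0.4568, 0.2623, 0.2809]

π = [0.4568, 0.2623, 0.2809]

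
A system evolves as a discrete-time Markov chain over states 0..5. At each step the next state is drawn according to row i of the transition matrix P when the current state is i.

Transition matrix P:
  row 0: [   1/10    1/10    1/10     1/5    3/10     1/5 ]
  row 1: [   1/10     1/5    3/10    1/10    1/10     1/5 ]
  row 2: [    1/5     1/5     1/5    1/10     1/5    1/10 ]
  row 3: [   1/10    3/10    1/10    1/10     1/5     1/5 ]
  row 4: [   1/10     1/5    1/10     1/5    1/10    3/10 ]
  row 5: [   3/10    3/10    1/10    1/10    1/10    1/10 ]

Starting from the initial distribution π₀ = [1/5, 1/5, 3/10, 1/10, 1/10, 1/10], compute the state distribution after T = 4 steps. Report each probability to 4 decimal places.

t=0: π = [0.2000, 0.2000, 0.3000, 0.1000, 0.1000, 0.1000]
t=1: π = [0.1500, 0.2000, 0.1700, 0.1300, 0.1800, 0.1700]
t=2: π = [0.1510, 0.2150, 0.1570, 0.1330, 0.1600, 0.1840]
t=3: π = [0.1525, 0.2166, 0.1587, 0.1311, 0.1592, 0.1819]
t=4: π = [0.1523, 0.2161, 0.1592, 0.1312, 0.1595, 0.1819]

π = [0.1523, 0.2161, 0.1592, 0.1312, 0.1595, 0.1819]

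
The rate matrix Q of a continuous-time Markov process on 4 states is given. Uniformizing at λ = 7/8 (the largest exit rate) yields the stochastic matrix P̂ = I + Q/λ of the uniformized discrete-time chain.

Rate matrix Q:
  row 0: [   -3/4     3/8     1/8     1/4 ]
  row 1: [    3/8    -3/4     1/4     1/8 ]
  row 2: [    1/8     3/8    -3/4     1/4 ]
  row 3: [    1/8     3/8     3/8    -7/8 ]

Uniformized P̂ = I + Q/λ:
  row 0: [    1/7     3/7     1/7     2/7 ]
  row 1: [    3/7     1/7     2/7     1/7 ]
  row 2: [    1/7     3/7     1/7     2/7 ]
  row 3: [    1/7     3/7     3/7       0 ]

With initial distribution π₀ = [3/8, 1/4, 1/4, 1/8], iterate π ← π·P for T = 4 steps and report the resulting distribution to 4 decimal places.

t=0: π = [0.3750, 0.2500, 0.2500, 0.1250]
t=1: π = [0.2143, 0.3571, 0.2143, 0.2143]
t=2: π = [0.2449, 0.3265, 0.2551, 0.1735]
t=3: π = [0.2362, 0.3353, 0.2391, 0.1895]
t=4: π = [0.2387, 0.3328, 0.2449, 0.1837]

π = [0.2387, 0.3328, 0.2449, 0.1837]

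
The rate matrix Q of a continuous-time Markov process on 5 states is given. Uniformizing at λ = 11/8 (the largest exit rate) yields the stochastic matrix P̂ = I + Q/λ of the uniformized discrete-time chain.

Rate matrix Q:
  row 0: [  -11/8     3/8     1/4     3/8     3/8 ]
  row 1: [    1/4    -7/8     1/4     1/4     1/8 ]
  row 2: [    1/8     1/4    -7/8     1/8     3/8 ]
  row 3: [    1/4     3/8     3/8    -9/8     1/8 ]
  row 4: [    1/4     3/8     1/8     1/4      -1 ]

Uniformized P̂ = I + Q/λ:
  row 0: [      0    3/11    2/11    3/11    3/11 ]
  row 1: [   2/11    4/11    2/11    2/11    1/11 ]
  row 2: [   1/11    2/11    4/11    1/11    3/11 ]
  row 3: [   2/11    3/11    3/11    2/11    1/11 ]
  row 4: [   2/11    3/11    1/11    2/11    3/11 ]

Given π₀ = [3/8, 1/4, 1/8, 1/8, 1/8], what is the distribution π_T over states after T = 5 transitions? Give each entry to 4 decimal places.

t=0: π = [0.3750, 0.2500, 0.1250, 0.1250, 0.1250]
t=1: π = [0.1023, 0.2841, 0.2045, 0.2045, 0.2045]
t=2: π = [0.1446, 0.2800, 0.2190, 0.1725, 0.1839]
t=3: π = [0.1356, 0.2783, 0.2206, 0.1751, 0.1905]
t=4: π = [0.1371, 0.2780, 0.2205, 0.1741, 0.1903]
t=5: π = [0.1368, 0.2779, 0.2204, 0.1742, 0.1905]

π = [0.1368, 0.2779, 0.2204, 0.1742, 0.1905]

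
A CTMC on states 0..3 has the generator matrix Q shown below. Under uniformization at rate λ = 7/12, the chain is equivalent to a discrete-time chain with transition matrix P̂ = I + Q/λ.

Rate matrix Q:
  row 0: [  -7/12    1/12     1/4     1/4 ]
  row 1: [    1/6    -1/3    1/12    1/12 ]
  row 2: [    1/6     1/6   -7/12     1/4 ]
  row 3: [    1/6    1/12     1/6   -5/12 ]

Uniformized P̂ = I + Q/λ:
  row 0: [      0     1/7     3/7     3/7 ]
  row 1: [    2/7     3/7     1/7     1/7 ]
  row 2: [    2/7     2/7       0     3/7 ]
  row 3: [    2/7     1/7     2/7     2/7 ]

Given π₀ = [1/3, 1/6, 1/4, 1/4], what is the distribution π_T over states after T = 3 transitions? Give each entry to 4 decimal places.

π = [0.2196, 0.2422, 0.2235, 0.3146]

t=0: π = [0.3333, 0.1667, 0.2500, 0.2500]
t=1: π = [0.1905, 0.2262, 0.2381, 0.3452]
t=2: π = [0.2313, 0.2415, 0.2126, 0.3146]
t=3: π = [0.2196, 0.2422, 0.2235, 0.3146]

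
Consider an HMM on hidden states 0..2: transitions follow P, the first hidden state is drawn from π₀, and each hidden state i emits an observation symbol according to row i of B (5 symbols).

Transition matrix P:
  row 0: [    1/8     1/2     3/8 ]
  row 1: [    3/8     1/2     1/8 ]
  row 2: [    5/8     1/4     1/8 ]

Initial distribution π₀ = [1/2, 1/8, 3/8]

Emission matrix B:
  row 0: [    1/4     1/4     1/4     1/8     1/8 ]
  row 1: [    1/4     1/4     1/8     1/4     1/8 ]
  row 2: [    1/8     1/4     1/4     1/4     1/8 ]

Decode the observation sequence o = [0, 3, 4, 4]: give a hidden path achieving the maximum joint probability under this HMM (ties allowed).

path = [0, 1, 1, 1]

t=0: δ = [1.250e-01, 3.125e-02, 4.688e-02]  (obs o_0=0)
t=1: δ = [3.662e-03, 1.562e-02, 1.172e-02]  ψ = [2, 0, 0]  (obs o_1=3)
t=2: δ = [9.155e-04, 9.766e-04, 2.441e-04]  ψ = [2, 1, 1]  (obs o_2=4)
t=3: δ = [4.578e-05, 6.104e-05, 4.292e-05]  ψ = [1, 1, 0]  (obs o_3=4)
backtrack: best end state = 1; path = [0, 1, 1, 1]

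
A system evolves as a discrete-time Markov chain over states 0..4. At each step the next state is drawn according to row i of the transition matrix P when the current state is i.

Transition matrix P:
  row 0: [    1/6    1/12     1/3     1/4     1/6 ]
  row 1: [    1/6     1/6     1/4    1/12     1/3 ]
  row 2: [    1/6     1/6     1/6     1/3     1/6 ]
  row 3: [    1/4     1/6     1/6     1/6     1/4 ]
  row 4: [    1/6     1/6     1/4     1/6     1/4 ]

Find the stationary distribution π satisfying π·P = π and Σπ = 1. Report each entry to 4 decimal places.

π = [0.1840, 0.1513, 0.2290, 0.2075, 0.2282]

Balance equations π_j = Σ_i π_i·P[i][j]:
  π_0 = 1/6·π_0 + 1/6·π_1 + 1/6·π_2 + 1/4·π_3 + 1/6·π_4
  π_1 = 1/12·π_0 + 1/6·π_1 + 1/6·π_2 + 1/6·π_3 + 1/6·π_4
  π_2 = 1/3·π_0 + 1/4·π_1 + 1/6·π_2 + 1/6·π_3 + 1/4·π_4
  π_3 = 1/4·π_0 + 1/12·π_1 + 1/3·π_2 + 1/6·π_3 + 1/6·π_4
  normalize: π_0 + π_1 + π_2 + π_3 + π_4 = 1
Solving the linear system gives exactly π = [4150/22559, 3414/22559, 5165/22559, 4682/22559, 5148/22559].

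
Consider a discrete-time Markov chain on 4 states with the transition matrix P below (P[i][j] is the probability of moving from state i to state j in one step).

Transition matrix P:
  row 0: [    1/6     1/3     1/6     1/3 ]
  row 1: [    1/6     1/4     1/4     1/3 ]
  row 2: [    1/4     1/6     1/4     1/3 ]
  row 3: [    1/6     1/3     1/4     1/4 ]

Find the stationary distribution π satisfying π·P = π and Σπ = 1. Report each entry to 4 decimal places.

Balance equations π_j = Σ_i π_i·P[i][j]:
  π_0 = 1/6·π_0 + 1/6·π_1 + 1/4·π_2 + 1/6·π_3
  π_1 = 1/3·π_0 + 1/4·π_1 + 1/6·π_2 + 1/3·π_3
  π_2 = 1/6·π_0 + 1/4·π_1 + 1/4·π_2 + 1/4·π_3
  normalize: π_0 + π_1 + π_2 + π_3 = 1
Solving the linear system gives exactly π = [27/145, 512/1885, 34/145, 4/13].

π = [0.1862, 0.2716, 0.2345, 0.3077]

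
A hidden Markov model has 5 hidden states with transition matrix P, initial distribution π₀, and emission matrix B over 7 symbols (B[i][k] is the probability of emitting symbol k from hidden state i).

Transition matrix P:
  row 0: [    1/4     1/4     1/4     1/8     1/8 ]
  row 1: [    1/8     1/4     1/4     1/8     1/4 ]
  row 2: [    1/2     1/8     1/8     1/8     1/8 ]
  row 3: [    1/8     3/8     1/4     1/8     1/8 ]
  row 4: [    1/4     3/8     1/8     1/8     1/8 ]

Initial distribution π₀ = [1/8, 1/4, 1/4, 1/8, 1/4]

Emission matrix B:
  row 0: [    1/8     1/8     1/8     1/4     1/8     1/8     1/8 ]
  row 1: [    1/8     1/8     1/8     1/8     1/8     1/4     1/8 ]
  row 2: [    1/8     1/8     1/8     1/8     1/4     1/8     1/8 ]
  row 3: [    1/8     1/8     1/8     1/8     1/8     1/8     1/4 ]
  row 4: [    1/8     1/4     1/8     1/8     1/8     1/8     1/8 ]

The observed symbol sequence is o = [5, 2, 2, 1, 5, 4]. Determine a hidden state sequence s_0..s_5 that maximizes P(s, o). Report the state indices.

t=0: δ = [1.562e-02, 6.250e-02, 3.125e-02, 1.562e-02, 3.125e-02]  (obs o_0=5)
t=1: δ = [1.953e-03, 1.953e-03, 1.953e-03, 9.766e-04, 1.953e-03]  ψ = [2, 1, 1, 1, 1]  (obs o_1=2)
t=2: δ = [1.221e-04, 9.155e-05, 6.104e-05, 3.052e-05, 6.104e-05]  ψ = [2, 4, 0, 0, 1]  (obs o_2=2)
t=3: δ = [3.815e-06, 3.815e-06, 3.815e-06, 1.907e-06, 5.722e-06]  ψ = [0, 0, 0, 0, 1]  (obs o_3=1)
t=4: δ = [2.384e-07, 5.364e-07, 1.192e-07, 8.941e-08, 1.192e-07]  ψ = [2, 4, 0, 4, 1]  (obs o_4=5)
t=5: δ = [8.382e-09, 1.676e-08, 3.353e-08, 8.382e-09, 1.676e-08]  ψ = [1, 1, 1, 1, 1]  (obs o_5=4)
backtrack: best end state = 2; path = [1, 4, 1, 4, 1, 2]

path = [1, 4, 1, 4, 1, 2]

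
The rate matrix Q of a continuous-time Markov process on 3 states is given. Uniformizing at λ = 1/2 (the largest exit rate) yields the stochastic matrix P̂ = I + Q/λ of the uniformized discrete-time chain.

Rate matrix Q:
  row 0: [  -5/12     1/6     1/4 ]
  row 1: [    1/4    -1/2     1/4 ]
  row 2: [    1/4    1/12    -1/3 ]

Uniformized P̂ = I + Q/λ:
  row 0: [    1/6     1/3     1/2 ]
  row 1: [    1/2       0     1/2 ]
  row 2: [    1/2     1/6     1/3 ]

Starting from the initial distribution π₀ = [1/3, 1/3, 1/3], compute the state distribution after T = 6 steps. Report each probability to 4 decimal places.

π = [0.3749, 0.1965, 0.4286]

t=0: π = [0.3333, 0.3333, 0.3333]
t=1: π = [0.3889, 0.1667, 0.4444]
t=2: π = [0.3704, 0.2037, 0.4259]
t=3: π = [0.3765, 0.1944, 0.4290]
t=4: π = [0.3745, 0.1970, 0.4285]
t=5: π = [0.3752, 0.1962, 0.4286]
t=6: π = [0.3749, 0.1965, 0.4286]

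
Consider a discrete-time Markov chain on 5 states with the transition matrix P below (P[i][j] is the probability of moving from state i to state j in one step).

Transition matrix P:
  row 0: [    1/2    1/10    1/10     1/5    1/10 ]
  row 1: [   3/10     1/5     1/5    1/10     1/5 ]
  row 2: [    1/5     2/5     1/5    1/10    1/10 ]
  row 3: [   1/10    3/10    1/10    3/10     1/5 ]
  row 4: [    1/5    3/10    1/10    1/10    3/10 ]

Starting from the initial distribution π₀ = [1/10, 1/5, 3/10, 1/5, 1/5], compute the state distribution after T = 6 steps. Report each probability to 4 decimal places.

π = [0.2957, 0.2314, 0.1368, 0.1619, 0.1742]

t=0: π = [0.1000, 0.2000, 0.3000, 0.2000, 0.2000]
t=1: π = [0.2300, 0.2900, 0.1500, 0.1500, 0.1800]
t=2: π = [0.2830, 0.2400, 0.1440, 0.1530, 0.1800]
t=3: π = [0.2936, 0.2338, 0.1384, 0.1589, 0.1753]
t=4: π = [0.2956, 0.2317, 0.1372, 0.1611, 0.1743]
t=5: π = [0.2957, 0.2314, 0.1369, 0.1618, 0.1742]
t=6: π = [0.2957, 0.2314, 0.1368, 0.1619, 0.1742]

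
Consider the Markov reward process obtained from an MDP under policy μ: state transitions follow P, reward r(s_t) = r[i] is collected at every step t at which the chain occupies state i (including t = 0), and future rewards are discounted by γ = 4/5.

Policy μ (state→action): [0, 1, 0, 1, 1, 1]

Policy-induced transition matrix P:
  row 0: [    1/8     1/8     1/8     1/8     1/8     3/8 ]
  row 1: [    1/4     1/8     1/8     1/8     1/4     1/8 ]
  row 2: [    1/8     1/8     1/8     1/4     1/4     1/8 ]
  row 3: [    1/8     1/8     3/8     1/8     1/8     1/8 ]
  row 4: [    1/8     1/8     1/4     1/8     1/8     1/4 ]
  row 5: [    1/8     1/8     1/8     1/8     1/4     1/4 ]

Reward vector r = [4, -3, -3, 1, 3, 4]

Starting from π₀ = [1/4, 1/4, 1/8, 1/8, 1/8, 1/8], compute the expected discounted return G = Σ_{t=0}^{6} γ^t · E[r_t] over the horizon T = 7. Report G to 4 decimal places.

t=0: π = [0.2500, 0.2500, 0.1250, 0.1250, 0.1250, 0.1250], E[r] = 0.8750, γ^t·E[r] = 0.875000, running G = 0.875000
t=1: π = [0.1563, 0.1250, 0.1719, 0.1406, 0.1875, 0.2188], E[r] = 1.3125, γ^t·E[r] = 1.050000, running G = 1.925000
t=2: π = [0.1406, 0.1250, 0.1836, 0.1465, 0.1895, 0.2148], E[r] = 1.2109, γ^t·E[r] = 0.775000, running G = 2.700000
t=3: π = [0.1406, 0.1250, 0.1853, 0.1479, 0.1904, 0.2107], E[r] = 1.1936, γ^t·E[r] = 0.611125, running G = 3.311125
t=4: π = [0.1406, 0.1250, 0.1858, 0.1482, 0.1901, 0.2103], E[r] = 1.1898, γ^t·E[r] = 0.487363, running G = 3.798488
t=5: π = [0.1406, 0.1250, 0.1858, 0.1482, 0.1901, 0.2102], E[r] = 1.1895, γ^t·E[r] = 0.389791, running G = 4.188279
t=6: π = [0.1406, 0.1250, 0.1858, 0.1482, 0.1901, 0.2102], E[r] = 1.1894, γ^t·E[r] = 0.311803, running G = 4.500082

G = 4.5001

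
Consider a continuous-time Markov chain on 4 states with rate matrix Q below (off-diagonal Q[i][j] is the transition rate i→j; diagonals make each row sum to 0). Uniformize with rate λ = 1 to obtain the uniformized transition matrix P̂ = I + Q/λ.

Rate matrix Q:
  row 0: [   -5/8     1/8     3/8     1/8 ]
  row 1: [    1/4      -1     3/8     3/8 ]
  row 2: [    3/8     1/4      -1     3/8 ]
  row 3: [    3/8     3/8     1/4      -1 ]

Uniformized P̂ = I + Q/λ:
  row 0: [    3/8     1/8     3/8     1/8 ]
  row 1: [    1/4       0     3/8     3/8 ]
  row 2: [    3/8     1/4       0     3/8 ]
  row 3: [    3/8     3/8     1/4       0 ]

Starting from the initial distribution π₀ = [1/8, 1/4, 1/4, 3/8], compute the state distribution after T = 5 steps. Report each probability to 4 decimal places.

t=0: π = [0.1250, 0.2500, 0.2500, 0.3750]
t=1: π = [0.3438, 0.2188, 0.2344, 0.2031]
t=2: π = [0.3477, 0.1777, 0.2617, 0.2129]
t=3: π = [0.3528, 0.1887, 0.2502, 0.2083]
t=4: π = [0.3514, 0.1848, 0.2551, 0.2087]
t=5: π = [0.3519, 0.1860, 0.2532, 0.2089]

π = [0.3519, 0.1860, 0.2532, 0.2089]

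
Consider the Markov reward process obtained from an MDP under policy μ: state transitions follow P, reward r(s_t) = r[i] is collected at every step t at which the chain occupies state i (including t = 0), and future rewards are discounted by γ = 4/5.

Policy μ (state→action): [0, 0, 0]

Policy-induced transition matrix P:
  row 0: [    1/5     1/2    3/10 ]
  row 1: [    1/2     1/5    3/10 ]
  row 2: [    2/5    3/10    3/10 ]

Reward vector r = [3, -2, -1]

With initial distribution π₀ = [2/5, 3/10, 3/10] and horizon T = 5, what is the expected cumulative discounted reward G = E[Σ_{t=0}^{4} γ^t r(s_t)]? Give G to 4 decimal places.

G = 0.5172

t=0: π = [0.4000, 0.3000, 0.3000], E[r] = 0.3000, γ^t·E[r] = 0.300000, running G = 0.300000
t=1: π = [0.3500, 0.3500, 0.3000], E[r] = 0.0500, γ^t·E[r] = 0.040000, running G = 0.340000
t=2: π = [0.3650, 0.3350, 0.3000], E[r] = 0.1250, γ^t·E[r] = 0.080000, running G = 0.420000
t=3: π = [0.3605, 0.3395, 0.3000], E[r] = 0.1025, γ^t·E[r] = 0.052480, running G = 0.472480
t=4: π = [0.3619, 0.3382, 0.3000], E[r] = 0.1093, γ^t·E[r] = 0.044749, running G = 0.517229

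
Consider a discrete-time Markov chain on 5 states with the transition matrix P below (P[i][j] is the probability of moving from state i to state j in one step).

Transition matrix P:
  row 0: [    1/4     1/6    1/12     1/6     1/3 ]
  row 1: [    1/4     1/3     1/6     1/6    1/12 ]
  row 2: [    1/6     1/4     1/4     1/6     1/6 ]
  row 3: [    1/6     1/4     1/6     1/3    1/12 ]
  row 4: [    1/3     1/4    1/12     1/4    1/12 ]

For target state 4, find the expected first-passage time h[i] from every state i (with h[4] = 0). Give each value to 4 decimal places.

h = [4.9790, 6.5884, 6.1358, 6.7494, 0.0000]

First-step conditioning: h[4] = 0; for i ≠ 4, h[i] = 1 + Σ_k P[i][k]·h[k].
  h[0] = 1 + 1/4·h[0] + 1/6·h[1] + 1/12·h[2] + 1/6·h[3]
  h[1] = 1 + 1/4·h[0] + 1/3·h[1] + 1/6·h[2] + 1/6·h[3]
  h[2] = 1 + 1/6·h[0] + 1/4·h[1] + 1/4·h[2] + 1/6·h[3]
  h[3] = 1 + 1/6·h[0] + 1/4·h[1] + 1/6·h[2] + 1/3·h[3]
Solving the 4×4 linear system over states ≠ 4 gives exactly h = [5940/1193, 7860/1193, 7320/1193, 8052/1193, 0] (h[4] = 0 is the target).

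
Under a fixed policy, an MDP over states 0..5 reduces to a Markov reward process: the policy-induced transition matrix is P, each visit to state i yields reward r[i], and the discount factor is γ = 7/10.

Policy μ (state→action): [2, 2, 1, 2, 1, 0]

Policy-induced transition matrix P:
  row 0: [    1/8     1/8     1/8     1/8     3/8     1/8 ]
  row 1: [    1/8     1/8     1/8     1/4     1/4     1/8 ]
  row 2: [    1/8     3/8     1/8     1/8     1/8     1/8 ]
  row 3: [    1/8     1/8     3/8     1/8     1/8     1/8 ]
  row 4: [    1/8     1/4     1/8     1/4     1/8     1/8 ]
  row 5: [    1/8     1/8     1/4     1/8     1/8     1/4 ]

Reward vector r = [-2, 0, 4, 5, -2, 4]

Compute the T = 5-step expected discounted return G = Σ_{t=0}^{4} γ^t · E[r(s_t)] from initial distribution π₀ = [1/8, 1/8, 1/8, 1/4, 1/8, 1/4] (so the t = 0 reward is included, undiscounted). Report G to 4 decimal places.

t=0: π = [0.1250, 0.1250, 0.1250, 0.2500, 0.1250, 0.2500], E[r] = 2.2500, γ^t·E[r] = 2.250000, running G = 2.250000
t=1: π = [0.1250, 0.1719, 0.2188, 0.1563, 0.1719, 0.1563], E[r] = 1.6875, γ^t·E[r] = 1.181250, running G = 3.431250
t=2: π = [0.1250, 0.2012, 0.1836, 0.1680, 0.1777, 0.1445], E[r] = 1.5469, γ^t·E[r] = 0.757969, running G = 4.189219
t=3: π = [0.1250, 0.1931, 0.1851, 0.1724, 0.1814, 0.1431], E[r] = 1.5615, γ^t·E[r] = 0.535603, running G = 4.724821
t=4: π = [0.1250, 0.1939, 0.1860, 0.1718, 0.1804, 0.1429], E[r] = 1.5637, γ^t·E[r] = 0.375449, running G = 5.100271

G = 5.1003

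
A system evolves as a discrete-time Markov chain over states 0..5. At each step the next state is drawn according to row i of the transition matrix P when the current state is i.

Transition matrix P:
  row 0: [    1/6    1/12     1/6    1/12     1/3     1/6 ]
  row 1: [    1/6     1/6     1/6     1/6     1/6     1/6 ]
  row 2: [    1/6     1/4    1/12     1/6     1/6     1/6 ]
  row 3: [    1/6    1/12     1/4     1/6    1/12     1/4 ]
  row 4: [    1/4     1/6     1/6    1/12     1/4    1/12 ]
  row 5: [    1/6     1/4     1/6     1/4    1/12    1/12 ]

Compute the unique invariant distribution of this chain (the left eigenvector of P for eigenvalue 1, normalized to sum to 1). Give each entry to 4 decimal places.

Balance equations π_j = Σ_i π_i·P[i][j]:
  π_0 = 1/6·π_0 + 1/6·π_1 + 1/6·π_2 + 1/6·π_3 + 1/4·π_4 + 1/6·π_5
  π_1 = 1/12·π_0 + 1/6·π_1 + 1/4·π_2 + 1/12·π_3 + 1/6·π_4 + 1/4·π_5
  π_2 = 1/6·π_0 + 1/6·π_1 + 1/12·π_2 + 1/4·π_3 + 1/6·π_4 + 1/6·π_5
  π_3 = 1/12·π_0 + 1/6·π_1 + 1/6·π_2 + 1/6·π_3 + 1/12·π_4 + 1/4·π_5
  π_4 = 1/3·π_0 + 1/6·π_1 + 1/6·π_2 + 1/12·π_3 + 1/4·π_4 + 1/12·π_5
  normalize: π_0 + π_1 + π_2 + π_3 + π_4 + π_5 = 1
Solving the linear system gives exactly π = [301/1651, 3551/21463, 3547/21463, 245/1651, 310/1651, 249/1651].

π = [0.1823, 0.1654, 0.1653, 0.1484, 0.1878, 0.1508]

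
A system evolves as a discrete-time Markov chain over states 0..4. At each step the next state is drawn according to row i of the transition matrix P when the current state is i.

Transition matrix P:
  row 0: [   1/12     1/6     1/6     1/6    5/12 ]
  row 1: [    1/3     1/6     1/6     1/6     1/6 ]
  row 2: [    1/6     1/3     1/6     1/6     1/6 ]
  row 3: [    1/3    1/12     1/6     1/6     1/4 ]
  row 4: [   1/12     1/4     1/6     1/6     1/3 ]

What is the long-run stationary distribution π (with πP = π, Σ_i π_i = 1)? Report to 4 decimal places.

Balance equations π_j = Σ_i π_i·P[i][j]:
  π_0 = 1/12·π_0 + 1/3·π_1 + 1/6·π_2 + 1/3·π_3 + 1/12·π_4
  π_1 = 1/6·π_0 + 1/6·π_1 + 1/3·π_2 + 1/12·π_3 + 1/4·π_4
  π_2 = 1/6·π_0 + 1/6·π_1 + 1/6·π_2 + 1/6·π_3 + 1/6·π_4
  π_3 = 1/6·π_0 + 1/6·π_1 + 1/6·π_2 + 1/6·π_3 + 1/6·π_4
  normalize: π_0 + π_1 + π_2 + π_3 + π_4 = 1
Solving the linear system gives exactly π = [181/954, 97/477, 1/6, 1/6, 29/106].

π = [0.1897, 0.2034, 0.1667, 0.1667, 0.2736]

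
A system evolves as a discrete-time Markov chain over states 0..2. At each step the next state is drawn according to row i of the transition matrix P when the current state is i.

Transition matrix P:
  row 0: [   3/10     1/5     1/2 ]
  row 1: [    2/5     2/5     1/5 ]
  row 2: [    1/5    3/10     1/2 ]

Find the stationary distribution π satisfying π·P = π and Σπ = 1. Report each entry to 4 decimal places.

Balance equations π_j = Σ_i π_i·P[i][j]:
  π_0 = 3/10·π_0 + 2/5·π_1 + 1/5·π_2
  π_1 = 1/5·π_0 + 2/5·π_1 + 3/10·π_2
  normalize: π_0 + π_1 + π_2 = 1
Solving the linear system gives exactly π = [24/83, 25/83, 34/83].

π = [0.2892, 0.3012, 0.4096]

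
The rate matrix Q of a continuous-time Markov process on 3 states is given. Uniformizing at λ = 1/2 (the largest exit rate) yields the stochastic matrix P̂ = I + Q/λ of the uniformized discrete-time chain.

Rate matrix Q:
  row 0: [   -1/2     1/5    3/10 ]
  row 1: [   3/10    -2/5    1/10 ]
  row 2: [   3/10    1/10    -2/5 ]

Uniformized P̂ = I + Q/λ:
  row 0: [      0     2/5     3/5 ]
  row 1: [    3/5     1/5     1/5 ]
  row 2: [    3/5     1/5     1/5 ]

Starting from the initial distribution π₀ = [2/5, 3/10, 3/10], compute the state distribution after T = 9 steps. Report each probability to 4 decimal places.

π = [0.3747, 0.2751, 0.3502]

t=0: π = [0.4000, 0.3000, 0.3000]
t=1: π = [0.3600, 0.2800, 0.3600]
t=2: π = [0.3840, 0.2720, 0.3440]
t=3: π = [0.3696, 0.2768, 0.3536]
t=4: π = [0.3782, 0.2739, 0.3478]
t=5: π = [0.3731, 0.2756, 0.3513]
t=6: π = [0.3762, 0.2746, 0.3492]
t=7: π = [0.3743, 0.2752, 0.3505]
t=8: π = [0.3754, 0.2749, 0.3497]
t=9: π = [0.3747, 0.2751, 0.3502]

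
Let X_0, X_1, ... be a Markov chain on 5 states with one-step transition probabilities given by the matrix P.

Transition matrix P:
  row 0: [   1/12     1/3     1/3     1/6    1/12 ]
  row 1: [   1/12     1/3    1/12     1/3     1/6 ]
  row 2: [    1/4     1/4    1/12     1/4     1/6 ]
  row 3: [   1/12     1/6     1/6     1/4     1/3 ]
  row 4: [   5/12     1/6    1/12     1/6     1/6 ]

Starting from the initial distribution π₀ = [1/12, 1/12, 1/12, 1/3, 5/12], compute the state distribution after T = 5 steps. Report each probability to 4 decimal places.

t=0: π = [0.0833, 0.0833, 0.0833, 0.3333, 0.4167]
t=1: π = [0.2361, 0.2014, 0.1319, 0.2153, 0.2153]
t=2: π = [0.1771, 0.2506, 0.1603, 0.2292, 0.1829]
t=3: π = [0.1710, 0.2513, 0.1467, 0.2409, 0.1901]
t=4: π = [0.1712, 0.2493, 0.1462, 0.2408, 0.1926]
t=5: π = [0.1719, 0.2489, 0.1462, 0.2405, 0.1925]

π = [0.1719, 0.2489, 0.1462, 0.2405, 0.1925]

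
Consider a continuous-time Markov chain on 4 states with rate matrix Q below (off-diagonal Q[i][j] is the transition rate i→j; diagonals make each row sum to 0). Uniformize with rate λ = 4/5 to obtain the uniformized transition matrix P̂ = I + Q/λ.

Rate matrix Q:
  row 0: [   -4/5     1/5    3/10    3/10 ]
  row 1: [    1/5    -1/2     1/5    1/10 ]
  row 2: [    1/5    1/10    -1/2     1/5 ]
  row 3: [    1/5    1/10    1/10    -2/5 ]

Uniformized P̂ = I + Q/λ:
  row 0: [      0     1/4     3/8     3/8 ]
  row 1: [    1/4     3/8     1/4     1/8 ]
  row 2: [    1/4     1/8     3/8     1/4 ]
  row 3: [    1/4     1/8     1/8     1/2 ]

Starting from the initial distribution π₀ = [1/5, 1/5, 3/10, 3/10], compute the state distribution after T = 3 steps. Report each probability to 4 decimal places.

t=0: π = [0.2000, 0.2000, 0.3000, 0.3000]
t=1: π = [0.2000, 0.2000, 0.2750, 0.3250]
t=2: π = [0.2000, 0.2000, 0.2688, 0.3313]
t=3: π = [0.2000, 0.2000, 0.2672, 0.3328]

π = [0.2000, 0.2000, 0.2672, 0.3328]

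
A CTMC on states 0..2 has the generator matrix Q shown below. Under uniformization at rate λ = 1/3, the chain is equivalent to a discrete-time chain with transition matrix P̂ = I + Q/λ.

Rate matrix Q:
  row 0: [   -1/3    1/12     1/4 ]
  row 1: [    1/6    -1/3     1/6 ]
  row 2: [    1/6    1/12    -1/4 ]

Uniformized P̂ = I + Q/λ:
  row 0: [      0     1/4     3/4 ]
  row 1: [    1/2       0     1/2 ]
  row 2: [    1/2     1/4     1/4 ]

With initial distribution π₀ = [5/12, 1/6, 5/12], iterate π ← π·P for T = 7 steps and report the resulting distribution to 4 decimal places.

t=0: π = [0.4167, 0.1667, 0.4167]
t=1: π = [0.2917, 0.2083, 0.5000]
t=2: π = [0.3542, 0.1979, 0.4479]
t=3: π = [0.3229, 0.2005, 0.4766]
t=4: π = [0.3385, 0.1999, 0.4616]
t=5: π = [0.3307, 0.2000, 0.4692]
t=6: π = [0.3346, 0.2000, 0.4654]
t=7: π = [0.3327, 0.2000, 0.4673]

π = [0.3327, 0.2000, 0.4673]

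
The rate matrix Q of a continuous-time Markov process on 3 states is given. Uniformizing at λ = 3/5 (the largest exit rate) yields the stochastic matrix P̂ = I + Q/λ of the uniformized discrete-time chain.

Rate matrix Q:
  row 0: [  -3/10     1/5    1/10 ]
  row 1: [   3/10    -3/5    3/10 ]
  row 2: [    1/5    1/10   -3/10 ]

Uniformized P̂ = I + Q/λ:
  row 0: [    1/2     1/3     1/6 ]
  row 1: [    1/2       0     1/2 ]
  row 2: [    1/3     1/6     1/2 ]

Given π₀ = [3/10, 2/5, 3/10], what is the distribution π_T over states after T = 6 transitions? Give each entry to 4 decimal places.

π = [0.4412, 0.2059, 0.3529]

t=0: π = [0.3000, 0.4000, 0.3000]
t=1: π = [0.4500, 0.1500, 0.4000]
t=2: π = [0.4333, 0.2167, 0.3500]
t=3: π = [0.4417, 0.2028, 0.3556]
t=4: π = [0.4407, 0.2065, 0.3528]
t=5: π = [0.4412, 0.2057, 0.3531]
t=6: π = [0.4412, 0.2059, 0.3529]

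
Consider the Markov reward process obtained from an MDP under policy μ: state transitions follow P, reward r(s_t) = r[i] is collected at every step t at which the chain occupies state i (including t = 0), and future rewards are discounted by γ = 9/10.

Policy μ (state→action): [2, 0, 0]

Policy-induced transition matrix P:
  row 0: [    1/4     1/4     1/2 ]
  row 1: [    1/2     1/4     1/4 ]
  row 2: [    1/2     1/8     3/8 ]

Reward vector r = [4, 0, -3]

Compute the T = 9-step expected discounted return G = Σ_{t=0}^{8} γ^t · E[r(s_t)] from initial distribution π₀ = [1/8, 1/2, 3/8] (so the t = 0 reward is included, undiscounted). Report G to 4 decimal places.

t=0: π = [0.1250, 0.5000, 0.3750], E[r] = -0.6250, γ^t·E[r] = -0.625000, running G = -0.625000
t=1: π = [0.4688, 0.2031, 0.3281], E[r] = 0.8906, γ^t·E[r] = 0.801563, running G = 0.176563
t=2: π = [0.3828, 0.2090, 0.4082], E[r] = 0.3066, γ^t·E[r] = 0.248379, running G = 0.424941
t=3: π = [0.4043, 0.1990, 0.3967], E[r] = 0.4270, γ^t·E[r] = 0.311284, running G = 0.736226
t=4: π = [0.3989, 0.2004, 0.4007], E[r] = 0.3937, γ^t·E[r] = 0.258311, running G = 0.994537
t=5: π = [0.4003, 0.1999, 0.3998], E[r] = 0.4016, γ^t·E[r] = 0.237159, running G = 1.231696
t=6: π = [0.3999, 0.2000, 0.4000], E[r] = 0.3996, γ^t·E[r] = 0.212364, running G = 1.444059
t=7: π = [0.4000, 0.2000, 0.4000], E[r] = 0.4001, γ^t·E[r] = 0.191367, running G = 1.635427
t=8: π = [0.4000, 0.2000, 0.4000], E[r] = 0.4000, γ^t·E[r] = 0.172176, running G = 1.807603

G = 1.8076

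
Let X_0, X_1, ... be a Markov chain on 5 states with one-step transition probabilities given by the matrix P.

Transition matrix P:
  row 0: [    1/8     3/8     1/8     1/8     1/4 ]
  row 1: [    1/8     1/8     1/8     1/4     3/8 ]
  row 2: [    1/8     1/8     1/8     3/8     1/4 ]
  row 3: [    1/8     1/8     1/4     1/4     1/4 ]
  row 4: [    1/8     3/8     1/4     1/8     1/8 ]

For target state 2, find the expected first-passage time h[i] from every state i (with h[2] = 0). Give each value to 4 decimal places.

h = [5.5862, 5.4483, 0.0000, 4.8276, 4.9655]

First-step conditioning: h[2] = 0; for i ≠ 2, h[i] = 1 + Σ_k P[i][k]·h[k].
  h[0] = 1 + 1/8·h[0] + 3/8·h[1] + 1/8·h[3] + 1/4·h[4]
  h[1] = 1 + 1/8·h[0] + 1/8·h[1] + 1/4·h[3] + 3/8·h[4]
  h[3] = 1 + 1/8·h[0] + 1/8·h[1] + 1/4·h[3] + 1/4·h[4]
  h[4] = 1 + 1/8·h[0] + 3/8·h[1] + 1/8·h[3] + 1/8·h[4]
Solving the 4×4 linear system over states ≠ 2 gives exactly h = [162/29, 158/29, 0, 140/29, 144/29] (h[2] = 0 is the target).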